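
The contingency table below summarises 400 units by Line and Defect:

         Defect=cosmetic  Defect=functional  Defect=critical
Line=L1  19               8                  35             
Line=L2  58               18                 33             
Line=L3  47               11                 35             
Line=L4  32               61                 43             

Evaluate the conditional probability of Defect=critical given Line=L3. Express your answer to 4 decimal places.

0.3763

Total with Line=L3: 47 + 11 + 35 = 93.
P(Defect=critical | Line=L3) = 35/93 = 0.3763.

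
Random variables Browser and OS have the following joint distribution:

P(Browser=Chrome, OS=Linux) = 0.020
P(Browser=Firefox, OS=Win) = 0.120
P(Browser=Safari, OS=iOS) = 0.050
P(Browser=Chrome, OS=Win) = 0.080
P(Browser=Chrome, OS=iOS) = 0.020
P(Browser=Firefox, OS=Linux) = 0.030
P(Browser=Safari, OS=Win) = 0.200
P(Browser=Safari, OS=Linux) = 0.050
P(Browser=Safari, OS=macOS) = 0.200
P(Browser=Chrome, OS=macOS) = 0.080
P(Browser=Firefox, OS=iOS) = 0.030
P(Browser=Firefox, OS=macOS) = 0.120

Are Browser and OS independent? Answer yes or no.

Every cell satisfies P(Browser,OS) = P(Browser)·P(OS). For instance P(Browser=Firefox) = 0.300, P(OS=Linux) = 0.100, and 0.300×0.100 = 0.030 matches the joint entry. So Browser and OS are independent.

yes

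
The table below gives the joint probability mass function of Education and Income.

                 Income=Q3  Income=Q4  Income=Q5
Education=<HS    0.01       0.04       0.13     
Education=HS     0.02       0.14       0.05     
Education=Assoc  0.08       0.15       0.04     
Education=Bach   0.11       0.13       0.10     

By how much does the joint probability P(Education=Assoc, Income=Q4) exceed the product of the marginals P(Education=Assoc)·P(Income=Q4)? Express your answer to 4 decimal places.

P(Education=Assoc) = 0.08 + 0.15 + 0.04 = 0.27.
P(Income=Q4) = 0.04 + 0.14 + 0.15 + 0.13 = 0.46.
P(Education=Assoc, Income=Q4) − P(Education=Assoc)P(Income=Q4) = 0.15 − 0.27×0.46 = 0.0258.

0.0258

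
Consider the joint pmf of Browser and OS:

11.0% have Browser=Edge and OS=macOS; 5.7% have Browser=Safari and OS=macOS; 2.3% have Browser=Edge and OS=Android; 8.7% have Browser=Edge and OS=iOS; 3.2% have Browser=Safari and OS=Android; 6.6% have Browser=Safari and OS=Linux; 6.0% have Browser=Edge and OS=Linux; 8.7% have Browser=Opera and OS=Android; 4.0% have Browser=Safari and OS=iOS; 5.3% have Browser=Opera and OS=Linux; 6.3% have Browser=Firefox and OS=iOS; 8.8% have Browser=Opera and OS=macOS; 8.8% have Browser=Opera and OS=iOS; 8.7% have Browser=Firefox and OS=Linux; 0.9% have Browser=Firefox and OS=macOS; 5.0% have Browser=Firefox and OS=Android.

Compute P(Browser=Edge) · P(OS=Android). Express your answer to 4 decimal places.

0.0538

P(Browser=Edge) = 0.110 + 0.060 + 0.087 + 0.023 = 0.280.
P(OS=Android) = 0.050 + 0.032 + 0.023 + 0.087 = 0.192.
Product: 0.280 × 0.192 = 0.0538.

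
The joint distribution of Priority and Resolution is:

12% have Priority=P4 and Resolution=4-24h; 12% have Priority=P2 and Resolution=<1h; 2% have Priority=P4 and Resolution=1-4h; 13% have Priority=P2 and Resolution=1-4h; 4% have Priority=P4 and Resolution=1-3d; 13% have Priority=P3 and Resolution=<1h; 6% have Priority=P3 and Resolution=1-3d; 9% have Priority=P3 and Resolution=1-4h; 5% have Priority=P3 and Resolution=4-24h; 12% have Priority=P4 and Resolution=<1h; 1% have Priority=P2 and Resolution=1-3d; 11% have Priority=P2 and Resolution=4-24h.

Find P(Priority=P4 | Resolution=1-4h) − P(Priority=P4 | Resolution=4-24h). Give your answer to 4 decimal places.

-0.3452

P(Resolution=1-4h) = 0.13 + 0.09 + 0.02 = 0.24; P(Priority=P4 | Resolution=1-4h) = 0.02/0.24 = 0.08333.
P(Resolution=4-24h) = 0.11 + 0.05 + 0.12 = 0.28; P(Priority=P4 | Resolution=4-24h) = 0.12/0.28 = 0.42857.
Difference = -0.3452.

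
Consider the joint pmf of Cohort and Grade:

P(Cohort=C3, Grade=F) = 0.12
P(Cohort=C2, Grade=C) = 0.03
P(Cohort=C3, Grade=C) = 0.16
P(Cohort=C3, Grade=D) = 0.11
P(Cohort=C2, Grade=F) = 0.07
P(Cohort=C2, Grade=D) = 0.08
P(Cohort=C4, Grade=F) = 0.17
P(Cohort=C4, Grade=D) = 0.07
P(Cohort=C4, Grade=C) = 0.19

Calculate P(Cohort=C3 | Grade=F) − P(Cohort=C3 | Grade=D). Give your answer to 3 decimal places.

-0.090

P(Grade=F) = 0.07 + 0.12 + 0.17 = 0.36; P(Cohort=C3 | Grade=F) = 0.12/0.36 = 0.3333.
P(Grade=D) = 0.08 + 0.11 + 0.07 = 0.26; P(Cohort=C3 | Grade=D) = 0.11/0.26 = 0.4231.
Difference = -0.090.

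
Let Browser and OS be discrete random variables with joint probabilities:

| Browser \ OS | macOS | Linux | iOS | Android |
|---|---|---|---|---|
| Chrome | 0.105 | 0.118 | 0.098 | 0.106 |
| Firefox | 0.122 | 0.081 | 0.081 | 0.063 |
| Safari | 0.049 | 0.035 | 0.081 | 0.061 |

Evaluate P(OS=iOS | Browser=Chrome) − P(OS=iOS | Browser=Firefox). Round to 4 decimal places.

-0.0039

P(Browser=Chrome) = 0.105 + 0.118 + 0.098 + 0.106 = 0.427; P(OS=iOS | Browser=Chrome) = 0.098/0.427 = 0.22951.
P(Browser=Firefox) = 0.122 + 0.081 + 0.081 + 0.063 = 0.347; P(OS=iOS | Browser=Firefox) = 0.081/0.347 = 0.23343.
Difference = -0.0039.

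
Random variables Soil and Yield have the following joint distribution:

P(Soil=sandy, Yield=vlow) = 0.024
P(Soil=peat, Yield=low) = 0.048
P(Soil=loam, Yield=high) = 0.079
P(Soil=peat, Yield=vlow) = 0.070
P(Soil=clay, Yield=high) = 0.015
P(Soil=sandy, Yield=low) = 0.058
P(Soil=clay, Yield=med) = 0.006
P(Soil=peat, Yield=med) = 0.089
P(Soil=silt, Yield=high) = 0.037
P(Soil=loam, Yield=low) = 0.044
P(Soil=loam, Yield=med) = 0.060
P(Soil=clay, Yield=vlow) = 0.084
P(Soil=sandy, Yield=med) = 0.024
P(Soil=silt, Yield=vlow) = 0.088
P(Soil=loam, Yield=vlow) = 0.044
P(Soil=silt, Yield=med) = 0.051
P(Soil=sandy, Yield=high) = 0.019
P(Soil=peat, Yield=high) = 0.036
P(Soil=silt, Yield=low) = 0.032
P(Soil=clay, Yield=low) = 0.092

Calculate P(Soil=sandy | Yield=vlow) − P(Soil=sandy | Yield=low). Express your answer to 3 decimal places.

-0.134

P(Yield=vlow) = 0.024 + 0.044 + 0.084 + 0.088 + 0.070 = 0.310; P(Soil=sandy | Yield=vlow) = 0.024/0.310 = 0.0774.
P(Yield=low) = 0.058 + 0.044 + 0.092 + 0.032 + 0.048 = 0.274; P(Soil=sandy | Yield=low) = 0.058/0.274 = 0.2117.
Difference = -0.134.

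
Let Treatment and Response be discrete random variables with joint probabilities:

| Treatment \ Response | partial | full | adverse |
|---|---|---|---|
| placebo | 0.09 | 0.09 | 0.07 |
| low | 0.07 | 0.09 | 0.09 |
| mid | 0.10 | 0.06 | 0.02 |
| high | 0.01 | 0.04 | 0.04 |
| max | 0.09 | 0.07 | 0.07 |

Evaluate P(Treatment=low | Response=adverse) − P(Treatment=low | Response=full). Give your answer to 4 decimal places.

0.0532

P(Response=adverse) = 0.07 + 0.09 + 0.02 + 0.04 + 0.07 = 0.29; P(Treatment=low | Response=adverse) = 0.09/0.29 = 0.31034.
P(Response=full) = 0.09 + 0.09 + 0.06 + 0.04 + 0.07 = 0.35; P(Treatment=low | Response=full) = 0.09/0.35 = 0.25714.
Difference = 0.0532.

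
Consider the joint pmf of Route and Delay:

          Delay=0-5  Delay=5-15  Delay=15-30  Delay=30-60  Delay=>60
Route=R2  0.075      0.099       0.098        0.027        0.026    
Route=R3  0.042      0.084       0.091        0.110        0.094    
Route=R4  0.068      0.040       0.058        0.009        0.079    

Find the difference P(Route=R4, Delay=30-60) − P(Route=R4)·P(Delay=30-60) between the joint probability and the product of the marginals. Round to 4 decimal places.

P(Route=R4) = 0.068 + 0.040 + 0.058 + 0.009 + 0.079 = 0.254.
P(Delay=30-60) = 0.027 + 0.110 + 0.009 = 0.146.
P(Route=R4, Delay=30-60) − P(Route=R4)P(Delay=30-60) = 0.009 − 0.254×0.146 = -0.0281.

-0.0281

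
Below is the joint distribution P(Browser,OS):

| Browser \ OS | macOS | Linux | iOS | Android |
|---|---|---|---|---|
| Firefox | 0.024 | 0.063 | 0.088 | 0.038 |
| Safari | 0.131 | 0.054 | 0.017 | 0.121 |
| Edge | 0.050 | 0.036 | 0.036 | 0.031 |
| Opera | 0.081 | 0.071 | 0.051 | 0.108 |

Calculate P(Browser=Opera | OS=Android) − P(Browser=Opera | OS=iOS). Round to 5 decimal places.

0.09679

P(OS=Android) = 0.038 + 0.121 + 0.031 + 0.108 = 0.298; P(Browser=Opera | OS=Android) = 0.108/0.298 = 0.362416.
P(OS=iOS) = 0.088 + 0.017 + 0.036 + 0.051 = 0.192; P(Browser=Opera | OS=iOS) = 0.051/0.192 = 0.265625.
Difference = 0.09679.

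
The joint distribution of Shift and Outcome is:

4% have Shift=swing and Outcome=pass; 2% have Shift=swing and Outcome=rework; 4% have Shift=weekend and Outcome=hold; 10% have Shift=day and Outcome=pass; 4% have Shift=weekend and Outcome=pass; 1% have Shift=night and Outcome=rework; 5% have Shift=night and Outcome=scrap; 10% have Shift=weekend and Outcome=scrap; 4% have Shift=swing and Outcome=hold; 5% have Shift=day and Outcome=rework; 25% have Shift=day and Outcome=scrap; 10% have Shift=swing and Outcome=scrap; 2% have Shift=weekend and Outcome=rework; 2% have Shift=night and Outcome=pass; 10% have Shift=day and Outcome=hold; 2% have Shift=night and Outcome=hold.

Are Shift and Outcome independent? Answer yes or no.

yes

Every cell satisfies P(Shift,Outcome) = P(Shift)·P(Outcome). For instance P(Shift=night) = 0.10, P(Outcome=pass) = 0.20, and 0.10×0.20 = 0.02 matches the joint entry. So Shift and Outcome are independent.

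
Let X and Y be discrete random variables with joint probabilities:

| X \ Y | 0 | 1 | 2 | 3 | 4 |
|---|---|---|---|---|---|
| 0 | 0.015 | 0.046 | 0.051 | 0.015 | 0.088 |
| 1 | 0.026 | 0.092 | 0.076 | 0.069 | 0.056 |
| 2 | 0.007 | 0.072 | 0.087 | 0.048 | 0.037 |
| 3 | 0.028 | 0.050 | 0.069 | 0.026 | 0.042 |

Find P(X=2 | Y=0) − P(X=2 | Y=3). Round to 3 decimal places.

P(Y=0) = 0.015 + 0.026 + 0.007 + 0.028 = 0.076; P(X=2 | Y=0) = 0.007/0.076 = 0.0921.
P(Y=3) = 0.015 + 0.069 + 0.048 + 0.026 = 0.158; P(X=2 | Y=3) = 0.048/0.158 = 0.3038.
Difference = -0.212.

-0.212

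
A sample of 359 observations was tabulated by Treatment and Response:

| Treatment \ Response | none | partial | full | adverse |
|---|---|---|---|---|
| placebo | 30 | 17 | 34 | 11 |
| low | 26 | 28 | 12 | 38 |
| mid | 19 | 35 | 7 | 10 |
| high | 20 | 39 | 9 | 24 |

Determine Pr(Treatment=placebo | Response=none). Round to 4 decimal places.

0.3158

Total with Response=none: 30 + 26 + 19 + 20 = 95.
P(Treatment=placebo | Response=none) = 30/95 = 0.3158.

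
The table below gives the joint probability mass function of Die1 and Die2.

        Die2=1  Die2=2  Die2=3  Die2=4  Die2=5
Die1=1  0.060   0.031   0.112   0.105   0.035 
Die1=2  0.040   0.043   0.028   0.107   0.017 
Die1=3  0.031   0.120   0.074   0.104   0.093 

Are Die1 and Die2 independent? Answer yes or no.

no

P(Die1=1) = 0.343 and P(Die2=3) = 0.214, so their product is 0.07340, but P(Die1=1, Die2=3) = 0.112. Since these differ, Die1 and Die2 are not independent.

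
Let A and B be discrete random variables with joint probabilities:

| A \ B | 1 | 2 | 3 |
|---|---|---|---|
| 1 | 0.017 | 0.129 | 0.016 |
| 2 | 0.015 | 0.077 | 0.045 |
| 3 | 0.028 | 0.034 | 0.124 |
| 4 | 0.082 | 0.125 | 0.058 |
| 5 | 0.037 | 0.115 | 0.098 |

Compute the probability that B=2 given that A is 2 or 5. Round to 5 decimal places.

P(A=2) = 0.015 + 0.077 + 0.045 = 0.137.
P(A=5) = 0.037 + 0.115 + 0.098 = 0.250.
P(A ∈ {2, 5}) = 0.137 + 0.250 = 0.387; P(B=2, A ∈ {2, 5}) = 0.077 + 0.115 = 0.192.
P(B=2 | A ∈ {2, 5}) = 0.192/0.387 = 0.49612.

0.49612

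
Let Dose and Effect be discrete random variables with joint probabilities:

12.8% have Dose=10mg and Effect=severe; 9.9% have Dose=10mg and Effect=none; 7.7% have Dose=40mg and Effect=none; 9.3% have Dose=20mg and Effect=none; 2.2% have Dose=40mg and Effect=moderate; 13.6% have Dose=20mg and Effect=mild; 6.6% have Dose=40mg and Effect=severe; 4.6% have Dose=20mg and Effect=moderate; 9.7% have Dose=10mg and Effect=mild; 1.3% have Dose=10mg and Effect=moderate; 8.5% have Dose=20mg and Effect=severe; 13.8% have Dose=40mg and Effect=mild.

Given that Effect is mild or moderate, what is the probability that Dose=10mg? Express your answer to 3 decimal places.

0.243

P(Effect=mild) = 0.097 + 0.136 + 0.138 = 0.371.
P(Effect=moderate) = 0.013 + 0.046 + 0.022 = 0.081.
P(Effect ∈ {mild, moderate}) = 0.371 + 0.081 = 0.452; P(Dose=10mg, Effect ∈ {mild, moderate}) = 0.097 + 0.013 = 0.110.
P(Dose=10mg | Effect ∈ {mild, moderate}) = 0.110/0.452 = 0.243.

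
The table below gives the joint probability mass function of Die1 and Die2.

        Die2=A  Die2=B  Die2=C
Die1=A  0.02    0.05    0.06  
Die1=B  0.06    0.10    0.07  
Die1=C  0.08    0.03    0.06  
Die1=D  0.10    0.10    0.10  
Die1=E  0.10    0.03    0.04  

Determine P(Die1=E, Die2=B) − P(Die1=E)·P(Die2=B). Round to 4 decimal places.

-0.0227

P(Die1=E) = 0.10 + 0.03 + 0.04 = 0.17.
P(Die2=B) = 0.05 + 0.10 + 0.03 + 0.10 + 0.03 = 0.31.
P(Die1=E, Die2=B) − P(Die1=E)P(Die2=B) = 0.03 − 0.17×0.31 = -0.0227.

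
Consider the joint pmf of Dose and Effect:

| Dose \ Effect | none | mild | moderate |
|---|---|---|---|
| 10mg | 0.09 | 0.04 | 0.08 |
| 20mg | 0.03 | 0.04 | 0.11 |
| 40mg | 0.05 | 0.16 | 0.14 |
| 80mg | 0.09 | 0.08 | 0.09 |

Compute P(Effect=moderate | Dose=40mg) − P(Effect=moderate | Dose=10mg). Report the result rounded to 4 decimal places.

P(Dose=40mg) = 0.05 + 0.16 + 0.14 = 0.35; P(Effect=moderate | Dose=40mg) = 0.14/0.35 = 0.40000.
P(Dose=10mg) = 0.09 + 0.04 + 0.08 = 0.21; P(Effect=moderate | Dose=10mg) = 0.08/0.21 = 0.38095.
Difference = 0.0190.

0.0190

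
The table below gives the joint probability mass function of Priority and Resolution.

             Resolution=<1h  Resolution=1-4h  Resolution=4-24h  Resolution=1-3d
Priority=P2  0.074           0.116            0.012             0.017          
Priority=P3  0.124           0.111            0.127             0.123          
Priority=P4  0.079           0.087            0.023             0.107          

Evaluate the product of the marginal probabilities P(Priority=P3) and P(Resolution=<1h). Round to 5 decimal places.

P(Priority=P3) = 0.124 + 0.111 + 0.127 + 0.123 = 0.485.
P(Resolution=<1h) = 0.074 + 0.124 + 0.079 = 0.277.
Product: 0.485 × 0.277 = 0.13435.

0.13435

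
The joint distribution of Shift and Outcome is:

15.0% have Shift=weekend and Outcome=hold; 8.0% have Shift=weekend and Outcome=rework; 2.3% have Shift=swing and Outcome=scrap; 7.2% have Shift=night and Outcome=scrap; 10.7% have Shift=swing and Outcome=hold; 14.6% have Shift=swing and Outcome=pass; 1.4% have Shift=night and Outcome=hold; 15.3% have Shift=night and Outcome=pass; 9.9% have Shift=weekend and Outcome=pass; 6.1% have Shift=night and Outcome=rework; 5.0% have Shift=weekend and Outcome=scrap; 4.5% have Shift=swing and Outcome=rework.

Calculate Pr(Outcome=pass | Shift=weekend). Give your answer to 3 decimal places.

0.261

P(Shift=weekend) = 0.099 + 0.080 + 0.050 + 0.150 = 0.379.
P(Outcome=pass | Shift=weekend) = 0.099/0.379 = 0.261.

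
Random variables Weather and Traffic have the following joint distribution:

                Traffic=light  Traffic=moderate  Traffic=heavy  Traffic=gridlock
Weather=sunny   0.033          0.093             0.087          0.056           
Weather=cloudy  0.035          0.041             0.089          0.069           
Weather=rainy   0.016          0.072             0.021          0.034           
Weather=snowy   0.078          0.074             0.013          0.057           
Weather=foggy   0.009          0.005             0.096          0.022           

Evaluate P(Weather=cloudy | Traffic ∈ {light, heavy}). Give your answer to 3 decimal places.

P(Traffic=light) = 0.033 + 0.035 + 0.016 + 0.078 + 0.009 = 0.171.
P(Traffic=heavy) = 0.087 + 0.089 + 0.021 + 0.013 + 0.096 = 0.306.
P(Traffic ∈ {light, heavy}) = 0.171 + 0.306 = 0.477; P(Weather=cloudy, Traffic ∈ {light, heavy}) = 0.035 + 0.089 = 0.124.
P(Weather=cloudy | Traffic ∈ {light, heavy}) = 0.124/0.477 = 0.260.

0.260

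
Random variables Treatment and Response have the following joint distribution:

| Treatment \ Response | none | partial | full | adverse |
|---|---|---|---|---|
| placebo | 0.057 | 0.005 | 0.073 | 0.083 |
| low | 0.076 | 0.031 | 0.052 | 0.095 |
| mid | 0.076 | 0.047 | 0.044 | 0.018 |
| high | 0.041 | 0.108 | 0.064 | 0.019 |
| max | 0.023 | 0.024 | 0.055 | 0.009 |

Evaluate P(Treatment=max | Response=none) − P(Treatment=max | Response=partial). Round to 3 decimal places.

-0.027

P(Response=none) = 0.057 + 0.076 + 0.076 + 0.041 + 0.023 = 0.273; P(Treatment=max | Response=none) = 0.023/0.273 = 0.0842.
P(Response=partial) = 0.005 + 0.031 + 0.047 + 0.108 + 0.024 = 0.215; P(Treatment=max | Response=partial) = 0.024/0.215 = 0.1116.
Difference = -0.027.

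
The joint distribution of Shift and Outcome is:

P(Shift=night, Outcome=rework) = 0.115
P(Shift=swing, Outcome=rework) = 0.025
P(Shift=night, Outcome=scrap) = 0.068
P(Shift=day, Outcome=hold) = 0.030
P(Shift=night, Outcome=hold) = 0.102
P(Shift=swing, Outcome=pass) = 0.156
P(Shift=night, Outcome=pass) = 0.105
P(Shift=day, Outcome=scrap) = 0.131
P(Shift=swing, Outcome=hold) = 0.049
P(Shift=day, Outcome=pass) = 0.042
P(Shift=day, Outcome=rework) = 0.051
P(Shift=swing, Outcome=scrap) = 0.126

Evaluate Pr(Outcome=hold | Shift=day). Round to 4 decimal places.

0.1181

P(Shift=day) = 0.042 + 0.051 + 0.131 + 0.030 = 0.254.
P(Outcome=hold | Shift=day) = 0.030/0.254 = 0.1181.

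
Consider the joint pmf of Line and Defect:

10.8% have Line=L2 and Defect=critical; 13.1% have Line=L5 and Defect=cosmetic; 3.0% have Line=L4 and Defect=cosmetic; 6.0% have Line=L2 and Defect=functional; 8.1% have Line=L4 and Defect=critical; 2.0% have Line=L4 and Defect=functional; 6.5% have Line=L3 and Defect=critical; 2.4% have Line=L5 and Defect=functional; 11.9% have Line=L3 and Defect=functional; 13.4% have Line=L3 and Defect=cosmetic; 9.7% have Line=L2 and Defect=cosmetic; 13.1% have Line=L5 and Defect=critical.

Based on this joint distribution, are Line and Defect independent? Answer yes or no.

P(Line=L3) = 0.318 and P(Defect=critical) = 0.385, so their product is 0.12243, but P(Line=L3, Defect=critical) = 0.065. Since these differ, Line and Defect are not independent.

no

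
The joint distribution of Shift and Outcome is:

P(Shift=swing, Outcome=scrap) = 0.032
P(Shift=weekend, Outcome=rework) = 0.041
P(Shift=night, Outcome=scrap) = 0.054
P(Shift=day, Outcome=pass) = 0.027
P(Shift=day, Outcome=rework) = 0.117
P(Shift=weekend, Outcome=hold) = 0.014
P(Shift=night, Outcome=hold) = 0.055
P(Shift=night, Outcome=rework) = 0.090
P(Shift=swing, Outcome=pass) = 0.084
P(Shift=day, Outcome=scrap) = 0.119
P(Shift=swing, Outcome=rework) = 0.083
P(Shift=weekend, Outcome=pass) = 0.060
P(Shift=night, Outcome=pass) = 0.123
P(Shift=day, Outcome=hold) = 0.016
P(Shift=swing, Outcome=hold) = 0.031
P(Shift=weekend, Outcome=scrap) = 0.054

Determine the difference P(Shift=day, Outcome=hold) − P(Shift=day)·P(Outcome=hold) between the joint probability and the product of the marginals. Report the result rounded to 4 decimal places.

P(Shift=day) = 0.027 + 0.117 + 0.119 + 0.016 = 0.279.
P(Outcome=hold) = 0.016 + 0.031 + 0.055 + 0.014 = 0.116.
P(Shift=day, Outcome=hold) − P(Shift=day)P(Outcome=hold) = 0.016 − 0.279×0.116 = -0.0164.

-0.0164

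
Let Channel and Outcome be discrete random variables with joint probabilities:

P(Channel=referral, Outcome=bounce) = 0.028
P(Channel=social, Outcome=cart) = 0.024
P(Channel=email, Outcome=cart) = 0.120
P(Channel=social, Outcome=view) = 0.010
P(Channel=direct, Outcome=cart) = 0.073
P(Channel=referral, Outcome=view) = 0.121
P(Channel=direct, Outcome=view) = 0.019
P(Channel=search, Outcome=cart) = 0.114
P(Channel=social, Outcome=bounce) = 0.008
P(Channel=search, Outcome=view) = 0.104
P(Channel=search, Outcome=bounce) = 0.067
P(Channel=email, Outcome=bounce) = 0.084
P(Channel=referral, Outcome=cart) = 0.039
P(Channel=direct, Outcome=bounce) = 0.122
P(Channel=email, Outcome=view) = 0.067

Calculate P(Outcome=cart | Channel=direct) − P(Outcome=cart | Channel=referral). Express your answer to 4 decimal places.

0.1337

P(Channel=direct) = 0.122 + 0.019 + 0.073 = 0.214; P(Outcome=cart | Channel=direct) = 0.073/0.214 = 0.34112.
P(Channel=referral) = 0.028 + 0.121 + 0.039 = 0.188; P(Outcome=cart | Channel=referral) = 0.039/0.188 = 0.20745.
Difference = 0.1337.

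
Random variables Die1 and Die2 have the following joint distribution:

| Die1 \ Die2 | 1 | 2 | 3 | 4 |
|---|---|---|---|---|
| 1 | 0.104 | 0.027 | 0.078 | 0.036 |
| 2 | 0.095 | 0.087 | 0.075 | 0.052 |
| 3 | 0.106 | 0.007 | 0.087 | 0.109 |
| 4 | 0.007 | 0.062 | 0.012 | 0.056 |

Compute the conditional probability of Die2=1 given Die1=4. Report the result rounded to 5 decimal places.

0.05109

P(Die1=4) = 0.007 + 0.062 + 0.012 + 0.056 = 0.137.
P(Die2=1 | Die1=4) = 0.007/0.137 = 0.05109.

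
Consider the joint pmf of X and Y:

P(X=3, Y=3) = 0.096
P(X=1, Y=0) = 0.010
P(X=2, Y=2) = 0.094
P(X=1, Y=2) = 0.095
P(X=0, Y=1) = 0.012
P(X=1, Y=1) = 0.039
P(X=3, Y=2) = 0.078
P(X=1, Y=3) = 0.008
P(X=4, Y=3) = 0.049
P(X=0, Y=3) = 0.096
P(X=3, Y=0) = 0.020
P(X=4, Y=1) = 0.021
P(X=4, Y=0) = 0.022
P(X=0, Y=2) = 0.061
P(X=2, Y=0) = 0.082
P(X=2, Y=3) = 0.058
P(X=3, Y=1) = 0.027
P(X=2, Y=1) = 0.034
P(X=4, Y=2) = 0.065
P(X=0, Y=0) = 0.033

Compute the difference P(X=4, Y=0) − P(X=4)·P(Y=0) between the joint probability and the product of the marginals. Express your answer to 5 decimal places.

P(X=4) = 0.022 + 0.021 + 0.065 + 0.049 = 0.157.
P(Y=0) = 0.033 + 0.010 + 0.082 + 0.020 + 0.022 = 0.167.
P(X=4, Y=0) − P(X=4)P(Y=0) = 0.022 − 0.157×0.167 = -0.00422.

-0.00422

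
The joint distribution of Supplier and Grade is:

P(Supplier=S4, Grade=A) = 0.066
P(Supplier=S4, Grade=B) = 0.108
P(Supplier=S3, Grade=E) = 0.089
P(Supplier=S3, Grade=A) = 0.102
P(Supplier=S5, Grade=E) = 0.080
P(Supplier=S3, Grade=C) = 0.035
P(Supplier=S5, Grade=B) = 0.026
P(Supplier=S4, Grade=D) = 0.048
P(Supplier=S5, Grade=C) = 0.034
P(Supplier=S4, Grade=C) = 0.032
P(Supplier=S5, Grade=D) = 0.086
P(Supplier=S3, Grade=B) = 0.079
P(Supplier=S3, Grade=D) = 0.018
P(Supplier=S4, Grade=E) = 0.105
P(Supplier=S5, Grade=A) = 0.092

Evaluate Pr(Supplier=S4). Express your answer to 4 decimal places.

0.3590

P(Supplier=S4) = 0.066 + 0.108 + 0.032 + 0.048 + 0.105 = 0.359.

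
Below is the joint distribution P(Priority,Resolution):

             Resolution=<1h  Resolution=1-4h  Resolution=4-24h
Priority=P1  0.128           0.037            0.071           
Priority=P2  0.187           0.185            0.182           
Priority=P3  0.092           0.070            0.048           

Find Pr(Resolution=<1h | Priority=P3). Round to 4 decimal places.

P(Priority=P3) = 0.092 + 0.070 + 0.048 = 0.210.
P(Resolution=<1h | Priority=P3) = 0.092/0.210 = 0.4381.

0.4381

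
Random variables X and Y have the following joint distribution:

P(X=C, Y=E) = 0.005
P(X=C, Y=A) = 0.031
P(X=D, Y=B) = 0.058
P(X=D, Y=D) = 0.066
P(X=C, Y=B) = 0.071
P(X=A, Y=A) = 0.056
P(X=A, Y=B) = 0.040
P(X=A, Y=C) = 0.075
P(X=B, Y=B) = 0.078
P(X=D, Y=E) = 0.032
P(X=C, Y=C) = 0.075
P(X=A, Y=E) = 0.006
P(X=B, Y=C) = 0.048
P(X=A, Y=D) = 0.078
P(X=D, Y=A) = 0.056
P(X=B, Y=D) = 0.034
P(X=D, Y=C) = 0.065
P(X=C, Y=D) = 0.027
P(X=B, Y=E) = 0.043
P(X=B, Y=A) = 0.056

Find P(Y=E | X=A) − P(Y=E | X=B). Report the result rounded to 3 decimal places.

-0.142

P(X=A) = 0.056 + 0.040 + 0.075 + 0.078 + 0.006 = 0.255; P(Y=E | X=A) = 0.006/0.255 = 0.0235.
P(X=B) = 0.056 + 0.078 + 0.048 + 0.034 + 0.043 = 0.259; P(Y=E | X=B) = 0.043/0.259 = 0.1660.
Difference = -0.142.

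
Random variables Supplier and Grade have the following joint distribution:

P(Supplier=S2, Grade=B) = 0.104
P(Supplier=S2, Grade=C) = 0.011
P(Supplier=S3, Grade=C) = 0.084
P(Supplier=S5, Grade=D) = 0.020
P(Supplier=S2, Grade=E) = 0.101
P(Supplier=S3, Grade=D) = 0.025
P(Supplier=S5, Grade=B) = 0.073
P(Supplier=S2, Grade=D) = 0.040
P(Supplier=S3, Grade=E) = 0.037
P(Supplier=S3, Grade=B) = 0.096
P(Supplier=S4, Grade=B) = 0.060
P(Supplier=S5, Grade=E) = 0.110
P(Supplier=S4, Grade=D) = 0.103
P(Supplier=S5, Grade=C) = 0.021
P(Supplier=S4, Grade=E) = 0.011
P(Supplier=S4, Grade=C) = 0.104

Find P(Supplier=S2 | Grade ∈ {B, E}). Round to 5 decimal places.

0.34628

P(Grade=B) = 0.104 + 0.096 + 0.060 + 0.073 = 0.333.
P(Grade=E) = 0.101 + 0.037 + 0.011 + 0.110 = 0.259.
P(Grade ∈ {B, E}) = 0.333 + 0.259 = 0.592; P(Supplier=S2, Grade ∈ {B, E}) = 0.104 + 0.101 = 0.205.
P(Supplier=S2 | Grade ∈ {B, E}) = 0.205/0.592 = 0.34628.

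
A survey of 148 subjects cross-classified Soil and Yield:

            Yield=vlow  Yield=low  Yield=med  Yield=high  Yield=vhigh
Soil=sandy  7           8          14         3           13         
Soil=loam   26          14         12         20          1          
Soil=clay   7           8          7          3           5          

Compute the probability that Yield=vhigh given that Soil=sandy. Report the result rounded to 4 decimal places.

0.2889

Total with Soil=sandy: 7 + 8 + 14 + 3 + 13 = 45.
P(Yield=vhigh | Soil=sandy) = 13/45 = 0.2889.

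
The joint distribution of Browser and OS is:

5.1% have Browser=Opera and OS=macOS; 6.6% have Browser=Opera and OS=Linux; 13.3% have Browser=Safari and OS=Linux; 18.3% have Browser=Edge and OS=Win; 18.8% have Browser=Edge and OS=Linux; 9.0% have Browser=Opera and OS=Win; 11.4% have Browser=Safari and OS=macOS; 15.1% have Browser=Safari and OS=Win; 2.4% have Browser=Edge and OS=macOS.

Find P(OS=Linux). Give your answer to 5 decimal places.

0.38700

P(OS=Linux) = 0.133 + 0.188 + 0.066 = 0.387.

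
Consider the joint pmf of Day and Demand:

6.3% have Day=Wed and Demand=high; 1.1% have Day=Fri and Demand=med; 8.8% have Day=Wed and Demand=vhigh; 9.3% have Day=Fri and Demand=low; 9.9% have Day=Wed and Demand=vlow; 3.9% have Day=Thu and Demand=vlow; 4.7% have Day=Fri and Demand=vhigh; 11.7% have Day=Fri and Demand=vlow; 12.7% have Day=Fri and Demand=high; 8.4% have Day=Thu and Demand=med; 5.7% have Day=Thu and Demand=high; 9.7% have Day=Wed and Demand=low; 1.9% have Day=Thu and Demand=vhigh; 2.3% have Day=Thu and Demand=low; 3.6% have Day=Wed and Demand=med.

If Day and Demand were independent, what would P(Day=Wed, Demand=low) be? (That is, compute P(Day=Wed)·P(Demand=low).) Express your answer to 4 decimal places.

0.0816

P(Day=Wed) = 0.099 + 0.097 + 0.036 + 0.063 + 0.088 = 0.383.
P(Demand=low) = 0.097 + 0.023 + 0.093 = 0.213.
Product: 0.383 × 0.213 = 0.0816.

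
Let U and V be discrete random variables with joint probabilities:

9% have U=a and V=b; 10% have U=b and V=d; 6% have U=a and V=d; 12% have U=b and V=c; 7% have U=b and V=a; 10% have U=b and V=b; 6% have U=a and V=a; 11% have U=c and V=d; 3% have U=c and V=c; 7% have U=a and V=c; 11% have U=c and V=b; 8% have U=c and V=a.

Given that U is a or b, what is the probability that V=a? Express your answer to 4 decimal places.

0.1940

P(U=a) = 0.06 + 0.09 + 0.07 + 0.06 = 0.28.
P(U=b) = 0.07 + 0.10 + 0.12 + 0.10 = 0.39.
P(U ∈ {a, b}) = 0.28 + 0.39 = 0.67; P(V=a, U ∈ {a, b}) = 0.06 + 0.07 = 0.13.
P(V=a | U ∈ {a, b}) = 0.13/0.67 = 0.1940.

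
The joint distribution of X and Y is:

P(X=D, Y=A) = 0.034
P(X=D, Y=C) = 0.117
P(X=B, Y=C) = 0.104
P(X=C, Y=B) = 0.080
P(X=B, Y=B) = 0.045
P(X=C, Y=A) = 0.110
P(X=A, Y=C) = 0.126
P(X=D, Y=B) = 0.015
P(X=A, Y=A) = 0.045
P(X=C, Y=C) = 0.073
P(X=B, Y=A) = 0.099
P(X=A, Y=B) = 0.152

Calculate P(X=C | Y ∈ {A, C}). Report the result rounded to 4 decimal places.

0.2585

P(Y=A) = 0.045 + 0.099 + 0.110 + 0.034 = 0.288.
P(Y=C) = 0.126 + 0.104 + 0.073 + 0.117 = 0.420.
P(Y ∈ {A, C}) = 0.288 + 0.420 = 0.708; P(X=C, Y ∈ {A, C}) = 0.110 + 0.073 = 0.183.
P(X=C | Y ∈ {A, C}) = 0.183/0.708 = 0.2585.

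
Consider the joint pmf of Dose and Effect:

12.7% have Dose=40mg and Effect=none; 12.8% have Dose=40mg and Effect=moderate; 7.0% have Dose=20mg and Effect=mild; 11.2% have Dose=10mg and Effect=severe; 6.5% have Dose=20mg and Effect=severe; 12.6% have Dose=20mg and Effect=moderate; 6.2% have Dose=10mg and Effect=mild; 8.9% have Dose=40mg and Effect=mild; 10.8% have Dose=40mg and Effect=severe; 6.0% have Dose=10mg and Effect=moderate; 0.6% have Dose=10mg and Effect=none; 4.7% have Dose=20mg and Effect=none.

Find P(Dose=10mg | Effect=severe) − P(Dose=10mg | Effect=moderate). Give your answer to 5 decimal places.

0.20190

P(Effect=severe) = 0.112 + 0.065 + 0.108 = 0.285; P(Dose=10mg | Effect=severe) = 0.112/0.285 = 0.392982.
P(Effect=moderate) = 0.060 + 0.126 + 0.128 = 0.314; P(Dose=10mg | Effect=moderate) = 0.060/0.314 = 0.191083.
Difference = 0.20190.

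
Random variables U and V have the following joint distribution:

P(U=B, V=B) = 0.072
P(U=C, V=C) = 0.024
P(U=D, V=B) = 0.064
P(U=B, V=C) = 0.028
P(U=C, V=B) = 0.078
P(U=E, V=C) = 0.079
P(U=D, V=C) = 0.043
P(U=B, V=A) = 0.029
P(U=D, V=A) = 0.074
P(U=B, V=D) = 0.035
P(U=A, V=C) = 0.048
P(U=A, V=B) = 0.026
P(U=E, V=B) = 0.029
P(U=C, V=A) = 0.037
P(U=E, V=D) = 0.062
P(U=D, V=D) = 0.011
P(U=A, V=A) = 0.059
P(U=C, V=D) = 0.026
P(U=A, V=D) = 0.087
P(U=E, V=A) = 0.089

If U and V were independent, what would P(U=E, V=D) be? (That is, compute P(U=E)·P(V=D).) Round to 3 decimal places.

P(U=E) = 0.089 + 0.029 + 0.079 + 0.062 = 0.259.
P(V=D) = 0.087 + 0.035 + 0.026 + 0.011 + 0.062 = 0.221.
Product: 0.259 × 0.221 = 0.057.

0.057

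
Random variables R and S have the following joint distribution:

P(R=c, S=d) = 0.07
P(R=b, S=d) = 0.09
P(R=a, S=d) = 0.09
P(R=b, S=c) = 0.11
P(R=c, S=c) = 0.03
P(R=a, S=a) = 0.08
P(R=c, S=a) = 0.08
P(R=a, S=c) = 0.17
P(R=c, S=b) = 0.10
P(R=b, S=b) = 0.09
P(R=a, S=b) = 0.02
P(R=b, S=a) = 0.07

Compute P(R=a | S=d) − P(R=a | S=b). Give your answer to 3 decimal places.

P(S=d) = 0.09 + 0.09 + 0.07 = 0.25; P(R=a | S=d) = 0.09/0.25 = 0.3600.
P(S=b) = 0.02 + 0.09 + 0.10 = 0.21; P(R=a | S=b) = 0.02/0.21 = 0.0952.
Difference = 0.265.

0.265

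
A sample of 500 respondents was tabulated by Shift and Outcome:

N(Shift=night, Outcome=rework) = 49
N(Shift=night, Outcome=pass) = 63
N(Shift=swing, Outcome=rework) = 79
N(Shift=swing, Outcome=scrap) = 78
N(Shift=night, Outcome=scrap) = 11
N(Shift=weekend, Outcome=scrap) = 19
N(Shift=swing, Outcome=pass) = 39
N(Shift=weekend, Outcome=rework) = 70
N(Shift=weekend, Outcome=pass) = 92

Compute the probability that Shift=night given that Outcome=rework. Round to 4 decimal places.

0.2475

Total with Outcome=rework: 79 + 49 + 70 = 198.
P(Shift=night | Outcome=rework) = 49/198 = 0.2475.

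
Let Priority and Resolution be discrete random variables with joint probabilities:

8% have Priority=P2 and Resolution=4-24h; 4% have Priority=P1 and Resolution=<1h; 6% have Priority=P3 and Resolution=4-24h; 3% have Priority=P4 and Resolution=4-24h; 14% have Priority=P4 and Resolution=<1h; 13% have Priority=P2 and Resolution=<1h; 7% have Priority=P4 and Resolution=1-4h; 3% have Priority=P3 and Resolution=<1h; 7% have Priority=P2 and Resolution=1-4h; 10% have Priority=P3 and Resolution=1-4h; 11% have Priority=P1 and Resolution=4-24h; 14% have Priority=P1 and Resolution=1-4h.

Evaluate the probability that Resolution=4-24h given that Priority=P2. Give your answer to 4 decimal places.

P(Priority=P2) = 0.13 + 0.07 + 0.08 = 0.28.
P(Resolution=4-24h | Priority=P2) = 0.08/0.28 = 0.2857.

0.2857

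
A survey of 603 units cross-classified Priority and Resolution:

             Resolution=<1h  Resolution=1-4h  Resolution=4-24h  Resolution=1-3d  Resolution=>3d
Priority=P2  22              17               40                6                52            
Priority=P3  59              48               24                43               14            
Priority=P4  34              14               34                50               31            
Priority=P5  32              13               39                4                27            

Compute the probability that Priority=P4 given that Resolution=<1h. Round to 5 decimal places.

0.23129

Total with Resolution=<1h: 22 + 59 + 34 + 32 = 147.
P(Priority=P4 | Resolution=<1h) = 34/147 = 0.23129.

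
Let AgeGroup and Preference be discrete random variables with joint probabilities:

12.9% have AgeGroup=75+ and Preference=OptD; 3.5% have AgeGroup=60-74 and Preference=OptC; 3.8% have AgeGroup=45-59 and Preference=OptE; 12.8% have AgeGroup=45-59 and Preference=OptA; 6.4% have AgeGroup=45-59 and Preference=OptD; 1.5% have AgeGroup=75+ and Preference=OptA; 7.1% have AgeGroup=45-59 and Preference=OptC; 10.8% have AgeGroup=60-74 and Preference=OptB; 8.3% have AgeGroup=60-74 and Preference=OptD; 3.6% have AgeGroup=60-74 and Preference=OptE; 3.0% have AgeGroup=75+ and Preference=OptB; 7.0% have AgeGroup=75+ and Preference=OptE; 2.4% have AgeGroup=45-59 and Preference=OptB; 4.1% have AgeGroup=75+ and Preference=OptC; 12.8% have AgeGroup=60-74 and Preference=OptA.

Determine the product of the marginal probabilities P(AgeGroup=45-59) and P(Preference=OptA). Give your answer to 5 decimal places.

P(AgeGroup=45-59) = 0.128 + 0.024 + 0.071 + 0.064 + 0.038 = 0.325.
P(Preference=OptA) = 0.128 + 0.128 + 0.015 = 0.271.
Product: 0.325 × 0.271 = 0.08808.

0.08808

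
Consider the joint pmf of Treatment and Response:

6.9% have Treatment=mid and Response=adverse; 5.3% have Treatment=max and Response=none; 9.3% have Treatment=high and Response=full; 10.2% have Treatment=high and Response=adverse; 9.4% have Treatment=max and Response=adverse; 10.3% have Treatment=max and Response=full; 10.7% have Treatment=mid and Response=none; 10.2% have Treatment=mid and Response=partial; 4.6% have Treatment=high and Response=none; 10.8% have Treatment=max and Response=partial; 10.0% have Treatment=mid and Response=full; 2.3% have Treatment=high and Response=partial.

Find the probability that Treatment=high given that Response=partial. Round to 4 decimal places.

P(Response=partial) = 0.102 + 0.023 + 0.108 = 0.233.
P(Treatment=high | Response=partial) = 0.023/0.233 = 0.0987.

0.0987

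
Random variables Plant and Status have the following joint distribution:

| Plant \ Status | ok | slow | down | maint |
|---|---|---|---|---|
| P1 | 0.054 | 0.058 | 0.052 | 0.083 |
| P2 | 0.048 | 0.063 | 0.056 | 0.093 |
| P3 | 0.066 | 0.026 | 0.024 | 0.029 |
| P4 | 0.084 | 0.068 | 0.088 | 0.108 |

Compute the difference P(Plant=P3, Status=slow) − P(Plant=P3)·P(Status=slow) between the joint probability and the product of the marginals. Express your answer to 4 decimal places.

-0.0052

P(Plant=P3) = 0.066 + 0.026 + 0.024 + 0.029 = 0.145.
P(Status=slow) = 0.058 + 0.063 + 0.026 + 0.068 = 0.215.
P(Plant=P3, Status=slow) − P(Plant=P3)P(Status=slow) = 0.026 − 0.145×0.215 = -0.0052.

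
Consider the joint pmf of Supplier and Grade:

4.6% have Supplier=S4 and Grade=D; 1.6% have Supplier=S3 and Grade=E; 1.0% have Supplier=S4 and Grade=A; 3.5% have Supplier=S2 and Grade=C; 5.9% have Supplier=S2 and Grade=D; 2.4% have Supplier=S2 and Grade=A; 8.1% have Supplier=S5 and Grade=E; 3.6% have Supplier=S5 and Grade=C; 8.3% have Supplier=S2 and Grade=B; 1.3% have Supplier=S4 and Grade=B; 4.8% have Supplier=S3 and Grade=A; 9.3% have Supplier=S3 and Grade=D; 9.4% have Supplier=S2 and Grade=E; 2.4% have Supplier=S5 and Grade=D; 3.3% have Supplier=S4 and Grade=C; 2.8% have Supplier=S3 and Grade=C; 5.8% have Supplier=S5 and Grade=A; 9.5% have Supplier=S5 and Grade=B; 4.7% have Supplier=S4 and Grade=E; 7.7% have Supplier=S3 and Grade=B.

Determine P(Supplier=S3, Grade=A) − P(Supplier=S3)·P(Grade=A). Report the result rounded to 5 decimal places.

P(Supplier=S3) = 0.048 + 0.077 + 0.028 + 0.093 + 0.016 = 0.262.
P(Grade=A) = 0.024 + 0.048 + 0.010 + 0.058 = 0.140.
P(Supplier=S3, Grade=A) − P(Supplier=S3)P(Grade=A) = 0.048 − 0.262×0.140 = 0.01132.

0.01132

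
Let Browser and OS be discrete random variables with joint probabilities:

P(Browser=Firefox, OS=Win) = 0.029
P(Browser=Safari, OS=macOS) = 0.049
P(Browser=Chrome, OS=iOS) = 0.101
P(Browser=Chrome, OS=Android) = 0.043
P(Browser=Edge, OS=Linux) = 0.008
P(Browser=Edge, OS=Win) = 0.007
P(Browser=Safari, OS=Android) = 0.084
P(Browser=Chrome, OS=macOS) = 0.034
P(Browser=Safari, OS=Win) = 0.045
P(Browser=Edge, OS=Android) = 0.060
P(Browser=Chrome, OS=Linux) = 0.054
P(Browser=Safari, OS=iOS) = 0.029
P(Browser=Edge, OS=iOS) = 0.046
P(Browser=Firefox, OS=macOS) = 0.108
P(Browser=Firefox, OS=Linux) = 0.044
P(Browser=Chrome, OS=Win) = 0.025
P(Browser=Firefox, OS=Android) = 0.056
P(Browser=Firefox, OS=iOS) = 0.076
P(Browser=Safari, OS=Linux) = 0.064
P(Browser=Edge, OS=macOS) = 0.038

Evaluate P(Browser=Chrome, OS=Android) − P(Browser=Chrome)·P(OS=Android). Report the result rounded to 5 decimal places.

P(Browser=Chrome) = 0.025 + 0.034 + 0.054 + 0.101 + 0.043 = 0.257.
P(OS=Android) = 0.043 + 0.056 + 0.084 + 0.060 = 0.243.
P(Browser=Chrome, OS=Android) − P(Browser=Chrome)P(OS=Android) = 0.043 − 0.257×0.243 = -0.01945.

-0.01945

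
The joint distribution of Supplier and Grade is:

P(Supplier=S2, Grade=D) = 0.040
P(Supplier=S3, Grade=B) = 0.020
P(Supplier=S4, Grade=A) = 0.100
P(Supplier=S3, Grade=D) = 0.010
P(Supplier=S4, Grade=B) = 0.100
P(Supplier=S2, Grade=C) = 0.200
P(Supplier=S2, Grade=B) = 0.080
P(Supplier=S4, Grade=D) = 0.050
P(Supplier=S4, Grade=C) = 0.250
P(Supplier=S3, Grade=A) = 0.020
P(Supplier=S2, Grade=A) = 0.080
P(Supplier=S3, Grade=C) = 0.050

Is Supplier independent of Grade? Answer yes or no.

yes

Every cell satisfies P(Supplier,Grade) = P(Supplier)·P(Grade). For instance P(Supplier=S3) = 0.100, P(Grade=D) = 0.100, and 0.100×0.100 = 0.010 matches the joint entry. So Supplier and Grade are independent.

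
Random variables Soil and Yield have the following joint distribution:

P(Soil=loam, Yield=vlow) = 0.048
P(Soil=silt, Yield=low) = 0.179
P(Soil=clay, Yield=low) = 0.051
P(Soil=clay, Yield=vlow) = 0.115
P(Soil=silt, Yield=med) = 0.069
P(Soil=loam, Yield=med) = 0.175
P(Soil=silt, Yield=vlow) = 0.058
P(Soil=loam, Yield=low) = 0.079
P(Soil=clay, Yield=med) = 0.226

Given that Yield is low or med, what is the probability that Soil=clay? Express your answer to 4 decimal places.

0.3556

P(Yield=low) = 0.079 + 0.051 + 0.179 = 0.309.
P(Yield=med) = 0.175 + 0.226 + 0.069 = 0.470.
P(Yield ∈ {low, med}) = 0.309 + 0.470 = 0.779; P(Soil=clay, Yield ∈ {low, med}) = 0.051 + 0.226 = 0.277.
P(Soil=clay | Yield ∈ {low, med}) = 0.277/0.779 = 0.3556.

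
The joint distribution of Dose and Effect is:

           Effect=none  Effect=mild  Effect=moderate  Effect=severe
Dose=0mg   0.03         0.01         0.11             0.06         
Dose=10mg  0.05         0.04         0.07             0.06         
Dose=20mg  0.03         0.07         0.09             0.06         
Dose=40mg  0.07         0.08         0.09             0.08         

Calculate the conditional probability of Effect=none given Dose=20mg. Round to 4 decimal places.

P(Dose=20mg) = 0.03 + 0.07 + 0.09 + 0.06 = 0.25.
P(Effect=none | Dose=20mg) = 0.03/0.25 = 0.1200.

0.1200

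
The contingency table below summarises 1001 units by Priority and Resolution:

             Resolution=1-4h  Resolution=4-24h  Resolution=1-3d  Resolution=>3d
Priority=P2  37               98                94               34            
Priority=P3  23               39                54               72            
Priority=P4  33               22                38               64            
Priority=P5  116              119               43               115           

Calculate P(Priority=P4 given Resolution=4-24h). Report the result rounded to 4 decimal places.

Total with Resolution=4-24h: 98 + 39 + 22 + 119 = 278.
P(Priority=P4 | Resolution=4-24h) = 22/278 = 0.0791.

0.0791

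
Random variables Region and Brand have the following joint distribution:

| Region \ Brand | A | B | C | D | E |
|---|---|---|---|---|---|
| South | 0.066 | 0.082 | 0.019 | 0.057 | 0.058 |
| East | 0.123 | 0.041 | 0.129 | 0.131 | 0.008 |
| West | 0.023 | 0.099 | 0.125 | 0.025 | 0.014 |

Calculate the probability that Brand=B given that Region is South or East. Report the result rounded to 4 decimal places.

0.1723

P(Region=South) = 0.066 + 0.082 + 0.019 + 0.057 + 0.058 = 0.282.
P(Region=East) = 0.123 + 0.041 + 0.129 + 0.131 + 0.008 = 0.432.
P(Region ∈ {South, East}) = 0.282 + 0.432 = 0.714; P(Brand=B, Region ∈ {South, East}) = 0.082 + 0.041 = 0.123.
P(Brand=B | Region ∈ {South, East}) = 0.123/0.714 = 0.1723.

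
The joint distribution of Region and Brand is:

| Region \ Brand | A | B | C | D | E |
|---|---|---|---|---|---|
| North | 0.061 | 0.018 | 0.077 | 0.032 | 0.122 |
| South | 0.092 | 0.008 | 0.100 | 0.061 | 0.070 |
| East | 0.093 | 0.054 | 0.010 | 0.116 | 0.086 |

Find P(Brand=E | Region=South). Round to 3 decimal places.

0.211

P(Region=South) = 0.092 + 0.008 + 0.100 + 0.061 + 0.070 = 0.331.
P(Brand=E | Region=South) = 0.070/0.331 = 0.211.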